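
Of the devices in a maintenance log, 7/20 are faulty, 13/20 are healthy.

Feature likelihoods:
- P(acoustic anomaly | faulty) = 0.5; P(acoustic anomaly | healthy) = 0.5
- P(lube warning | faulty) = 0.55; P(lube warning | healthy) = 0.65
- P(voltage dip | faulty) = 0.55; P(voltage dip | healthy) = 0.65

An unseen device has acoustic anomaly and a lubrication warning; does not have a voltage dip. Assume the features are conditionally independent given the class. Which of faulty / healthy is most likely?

faulty: 0.35 × 0.5 × 0.55 × (1−0.55) = 0.0433125
healthy: 0.65 × 0.5 × 0.65 × (1−0.65) = 0.0739375
Highest score → healthy.

healthy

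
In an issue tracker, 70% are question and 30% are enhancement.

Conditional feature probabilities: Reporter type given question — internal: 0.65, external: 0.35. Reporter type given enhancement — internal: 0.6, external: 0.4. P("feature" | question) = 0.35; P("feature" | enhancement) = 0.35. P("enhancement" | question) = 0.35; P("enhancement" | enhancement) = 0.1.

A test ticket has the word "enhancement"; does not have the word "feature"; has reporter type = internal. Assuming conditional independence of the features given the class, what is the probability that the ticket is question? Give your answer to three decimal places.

question: 0.7 × 0.65 × (1−0.35) × 0.35 = 0.1035125
enhancement: 0.3 × 0.6 × (1−0.35) × 0.1 = 0.0117
P(question | x) = 0.1035125 / 0.1152125 ≈ 0.898

0.898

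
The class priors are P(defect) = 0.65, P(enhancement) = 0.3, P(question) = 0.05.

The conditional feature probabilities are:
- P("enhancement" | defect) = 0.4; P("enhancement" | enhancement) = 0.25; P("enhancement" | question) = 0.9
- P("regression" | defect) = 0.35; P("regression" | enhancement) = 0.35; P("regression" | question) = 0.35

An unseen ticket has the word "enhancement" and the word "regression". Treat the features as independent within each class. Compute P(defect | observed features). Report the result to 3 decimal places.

0.684

defect: 0.65 × 0.4 × 0.35 = 0.091
enhancement: 0.3 × 0.25 × 0.35 = 0.02625
question: 0.05 × 0.9 × 0.35 = 0.01575
P(defect | x) = 0.091 / 0.133 ≈ 0.684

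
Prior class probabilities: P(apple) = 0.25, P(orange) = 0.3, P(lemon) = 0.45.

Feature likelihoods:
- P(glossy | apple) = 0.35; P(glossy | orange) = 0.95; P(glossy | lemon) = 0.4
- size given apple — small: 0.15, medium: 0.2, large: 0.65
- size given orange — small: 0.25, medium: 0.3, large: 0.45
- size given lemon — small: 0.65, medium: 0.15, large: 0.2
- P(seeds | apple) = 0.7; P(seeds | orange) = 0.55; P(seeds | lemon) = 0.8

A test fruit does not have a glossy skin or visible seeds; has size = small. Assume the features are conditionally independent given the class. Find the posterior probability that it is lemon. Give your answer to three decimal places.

0.796

apple: 0.25 × (1−0.35) × 0.15 × (1−0.7) = 0.0073125
orange: 0.3 × (1−0.95) × 0.25 × (1−0.55) = 0.0016875
lemon: 0.45 × (1−0.4) × 0.65 × (1−0.8) = 0.0351
P(lemon | x) = 0.0351 / 0.0441 ≈ 0.796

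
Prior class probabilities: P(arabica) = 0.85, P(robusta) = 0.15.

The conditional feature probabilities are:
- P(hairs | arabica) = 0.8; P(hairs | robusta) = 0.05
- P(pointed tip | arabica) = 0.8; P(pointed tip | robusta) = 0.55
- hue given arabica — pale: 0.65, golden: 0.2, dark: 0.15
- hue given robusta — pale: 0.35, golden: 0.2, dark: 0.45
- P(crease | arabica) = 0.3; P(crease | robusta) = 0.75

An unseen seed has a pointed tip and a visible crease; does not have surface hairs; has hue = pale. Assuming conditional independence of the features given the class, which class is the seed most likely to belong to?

arabica: 0.85 × (1−0.8) × 0.8 × 0.65 × 0.3 = 0.02652
robusta: 0.15 × (1−0.05) × 0.55 × 0.35 × 0.75 = 0.0205734375
Highest score → arabica.

arabica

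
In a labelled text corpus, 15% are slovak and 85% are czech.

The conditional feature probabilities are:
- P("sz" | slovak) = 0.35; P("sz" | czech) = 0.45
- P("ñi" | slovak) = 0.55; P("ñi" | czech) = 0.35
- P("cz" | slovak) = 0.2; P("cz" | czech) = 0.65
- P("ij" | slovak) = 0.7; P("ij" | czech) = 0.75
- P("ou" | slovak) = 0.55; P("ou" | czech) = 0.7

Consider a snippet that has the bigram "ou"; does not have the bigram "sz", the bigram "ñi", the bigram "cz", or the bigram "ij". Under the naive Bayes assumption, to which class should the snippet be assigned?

slovak: 0.15 × (1−0.35) × (1−0.55) × (1−0.2) × (1−0.7) × 0.55 = 0.0057915
czech: 0.85 × (1−0.45) × (1−0.35) × (1−0.65) × (1−0.75) × 0.7 = 0.01861234375
Highest score → czech.

czech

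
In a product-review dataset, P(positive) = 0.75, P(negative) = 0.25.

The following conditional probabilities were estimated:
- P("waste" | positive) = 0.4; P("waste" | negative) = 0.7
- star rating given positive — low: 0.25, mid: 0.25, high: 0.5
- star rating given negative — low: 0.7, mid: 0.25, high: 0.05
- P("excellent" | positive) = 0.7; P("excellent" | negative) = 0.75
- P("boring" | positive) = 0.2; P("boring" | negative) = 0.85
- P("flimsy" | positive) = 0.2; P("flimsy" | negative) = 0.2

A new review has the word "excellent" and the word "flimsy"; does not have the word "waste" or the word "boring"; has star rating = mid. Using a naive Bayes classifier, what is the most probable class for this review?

positive

positive: 0.75 × (1−0.4) × 0.25 × 0.7 × (1−0.2) × 0.2 = 0.0126
negative: 0.25 × (1−0.7) × 0.25 × 0.75 × (1−0.85) × 0.2 = 0.000421875
Highest score → positive.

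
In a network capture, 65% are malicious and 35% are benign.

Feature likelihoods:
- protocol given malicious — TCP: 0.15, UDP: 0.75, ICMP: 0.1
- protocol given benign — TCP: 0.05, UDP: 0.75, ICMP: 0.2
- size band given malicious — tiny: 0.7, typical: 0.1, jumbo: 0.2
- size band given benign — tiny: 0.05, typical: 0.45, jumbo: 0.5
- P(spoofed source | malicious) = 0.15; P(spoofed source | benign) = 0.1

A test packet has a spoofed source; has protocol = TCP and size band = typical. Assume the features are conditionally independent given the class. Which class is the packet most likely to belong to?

malicious

malicious: 0.65 × 0.15 × 0.1 × 0.15 = 0.0014625
benign: 0.35 × 0.05 × 0.45 × 0.1 = 0.0007875
Highest score → malicious.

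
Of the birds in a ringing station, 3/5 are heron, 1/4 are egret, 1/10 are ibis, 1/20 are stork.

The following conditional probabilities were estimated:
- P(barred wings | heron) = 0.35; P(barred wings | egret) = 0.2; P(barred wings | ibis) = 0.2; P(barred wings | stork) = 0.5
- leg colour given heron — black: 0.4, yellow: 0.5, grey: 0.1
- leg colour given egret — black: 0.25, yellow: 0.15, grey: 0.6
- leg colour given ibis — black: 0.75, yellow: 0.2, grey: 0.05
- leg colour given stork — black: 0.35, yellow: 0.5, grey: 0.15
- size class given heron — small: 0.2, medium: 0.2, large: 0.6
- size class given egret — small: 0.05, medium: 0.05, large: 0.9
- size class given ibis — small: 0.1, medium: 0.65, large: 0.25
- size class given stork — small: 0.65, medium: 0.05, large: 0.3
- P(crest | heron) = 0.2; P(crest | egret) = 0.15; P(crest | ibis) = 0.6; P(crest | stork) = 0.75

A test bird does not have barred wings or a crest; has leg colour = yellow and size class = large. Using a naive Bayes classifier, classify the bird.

heron: 0.6 × (1−0.35) × 0.5 × 0.6 × (1−0.2) = 0.0936
egret: 0.25 × (1−0.2) × 0.15 × 0.9 × (1−0.15) = 0.02295
ibis: 0.1 × (1−0.2) × 0.2 × 0.25 × (1−0.6) = 0.0016
stork: 0.05 × (1−0.5) × 0.5 × 0.3 × (1−0.75) = 0.0009375
Highest score → heron.

heron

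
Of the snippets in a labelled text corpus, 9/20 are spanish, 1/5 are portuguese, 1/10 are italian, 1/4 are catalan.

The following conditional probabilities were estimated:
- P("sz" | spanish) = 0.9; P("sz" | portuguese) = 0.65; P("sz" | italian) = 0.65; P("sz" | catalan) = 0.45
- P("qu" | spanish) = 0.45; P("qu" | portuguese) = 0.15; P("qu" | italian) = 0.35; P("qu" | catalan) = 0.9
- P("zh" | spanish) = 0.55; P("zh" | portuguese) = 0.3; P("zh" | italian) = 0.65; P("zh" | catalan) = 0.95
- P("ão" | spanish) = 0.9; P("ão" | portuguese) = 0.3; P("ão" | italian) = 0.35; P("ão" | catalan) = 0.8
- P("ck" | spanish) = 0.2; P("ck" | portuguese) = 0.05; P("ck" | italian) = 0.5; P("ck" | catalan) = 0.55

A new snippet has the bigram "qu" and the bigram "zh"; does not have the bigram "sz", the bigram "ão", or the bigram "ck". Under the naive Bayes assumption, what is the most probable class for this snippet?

spanish: 0.45 × (1−0.9) × 0.45 × 0.55 × (1−0.9) × (1−0.2) = 0.000891
portuguese: 0.2 × (1−0.65) × 0.15 × 0.3 × (1−0.3) × (1−0.05) = 0.00209475
italian: 0.1 × (1−0.65) × 0.35 × 0.65 × (1−0.35) × (1−0.5) = 0.0025878125
catalan: 0.25 × (1−0.45) × 0.9 × 0.95 × (1−0.8) × (1−0.55) = 0.010580625
Highest score → catalan.

catalan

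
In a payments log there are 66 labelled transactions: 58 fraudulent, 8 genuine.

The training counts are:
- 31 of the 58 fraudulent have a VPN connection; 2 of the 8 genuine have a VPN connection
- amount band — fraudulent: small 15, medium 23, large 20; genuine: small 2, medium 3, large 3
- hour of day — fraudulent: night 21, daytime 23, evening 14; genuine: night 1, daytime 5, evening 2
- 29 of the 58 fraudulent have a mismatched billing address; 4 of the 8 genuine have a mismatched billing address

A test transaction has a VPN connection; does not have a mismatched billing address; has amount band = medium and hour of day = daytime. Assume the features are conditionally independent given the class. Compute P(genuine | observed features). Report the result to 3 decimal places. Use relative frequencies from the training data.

fraudulent: (58/66) × (31/58) × (23/58) × (23/58) × (29/58) ≈ 0.0369307
genuine: (8/66) × (2/8) × (3/8) × (5/8) × (4/8) ≈ 0.00355114
P(genuine | x) = 0.00355114 / 0.04048184 ≈ 0.088

0.088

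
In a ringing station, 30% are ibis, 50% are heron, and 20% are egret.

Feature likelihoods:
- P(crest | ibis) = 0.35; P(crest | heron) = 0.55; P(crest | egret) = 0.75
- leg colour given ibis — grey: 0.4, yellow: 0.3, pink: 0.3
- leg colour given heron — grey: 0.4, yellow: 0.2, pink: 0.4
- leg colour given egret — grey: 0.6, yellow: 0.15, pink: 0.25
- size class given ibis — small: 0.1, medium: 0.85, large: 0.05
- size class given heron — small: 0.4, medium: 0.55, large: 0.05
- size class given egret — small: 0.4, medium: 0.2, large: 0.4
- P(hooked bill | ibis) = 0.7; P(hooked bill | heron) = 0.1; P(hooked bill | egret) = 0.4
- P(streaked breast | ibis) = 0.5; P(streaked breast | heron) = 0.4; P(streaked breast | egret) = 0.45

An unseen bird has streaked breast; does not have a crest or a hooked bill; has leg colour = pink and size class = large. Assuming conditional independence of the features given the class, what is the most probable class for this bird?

heron

ibis: 0.3 × (1−0.35) × 0.3 × 0.05 × (1−0.7) × 0.5 = 0.00043875
heron: 0.5 × (1−0.55) × 0.4 × 0.05 × (1−0.1) × 0.4 = 0.00162
egret: 0.2 × (1−0.75) × 0.25 × 0.4 × (1−0.4) × 0.45 = 0.00135
Highest score → heron.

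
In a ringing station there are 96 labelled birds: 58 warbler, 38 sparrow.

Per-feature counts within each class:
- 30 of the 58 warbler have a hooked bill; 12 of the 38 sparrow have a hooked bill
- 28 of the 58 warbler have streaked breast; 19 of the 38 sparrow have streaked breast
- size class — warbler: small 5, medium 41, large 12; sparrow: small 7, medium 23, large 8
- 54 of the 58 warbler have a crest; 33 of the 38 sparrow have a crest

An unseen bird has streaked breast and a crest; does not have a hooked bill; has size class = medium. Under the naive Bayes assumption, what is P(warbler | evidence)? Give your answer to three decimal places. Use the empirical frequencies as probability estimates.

0.566

warbler: (58/96) × (28/58) × (28/58) × (41/58) × (54/58) ≈ 0.0926699
sparrow: (38/96) × (26/38) × (19/38) × (23/38) × (33/38) ≈ 0.0711782
P(warbler | x) = 0.0926699 / 0.1638481 ≈ 0.566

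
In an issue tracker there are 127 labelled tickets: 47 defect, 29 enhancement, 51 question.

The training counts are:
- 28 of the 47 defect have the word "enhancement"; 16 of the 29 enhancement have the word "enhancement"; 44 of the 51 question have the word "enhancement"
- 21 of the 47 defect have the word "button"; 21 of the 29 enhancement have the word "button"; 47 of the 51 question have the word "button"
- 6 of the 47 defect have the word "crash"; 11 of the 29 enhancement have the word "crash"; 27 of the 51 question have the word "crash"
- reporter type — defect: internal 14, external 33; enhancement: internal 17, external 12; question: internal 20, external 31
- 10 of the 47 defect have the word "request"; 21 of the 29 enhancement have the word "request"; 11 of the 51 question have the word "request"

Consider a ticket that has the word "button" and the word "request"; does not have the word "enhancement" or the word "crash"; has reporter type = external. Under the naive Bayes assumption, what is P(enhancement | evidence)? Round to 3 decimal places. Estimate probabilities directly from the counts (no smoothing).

0.538

defect: (47/127) × (19/47) × (21/47) × (41/47) × (33/47) × (10/47) ≈ 0.00871115
enhancement: (29/127) × (13/29) × (21/29) × (18/29) × (12/29) × (21/29) ≈ 0.0137861
question: (51/127) × (7/51) × (47/51) × (24/51) × (31/51) × (11/51) ≈ 0.00313384
P(enhancement | x) = 0.0137861 / 0.02563109 ≈ 0.538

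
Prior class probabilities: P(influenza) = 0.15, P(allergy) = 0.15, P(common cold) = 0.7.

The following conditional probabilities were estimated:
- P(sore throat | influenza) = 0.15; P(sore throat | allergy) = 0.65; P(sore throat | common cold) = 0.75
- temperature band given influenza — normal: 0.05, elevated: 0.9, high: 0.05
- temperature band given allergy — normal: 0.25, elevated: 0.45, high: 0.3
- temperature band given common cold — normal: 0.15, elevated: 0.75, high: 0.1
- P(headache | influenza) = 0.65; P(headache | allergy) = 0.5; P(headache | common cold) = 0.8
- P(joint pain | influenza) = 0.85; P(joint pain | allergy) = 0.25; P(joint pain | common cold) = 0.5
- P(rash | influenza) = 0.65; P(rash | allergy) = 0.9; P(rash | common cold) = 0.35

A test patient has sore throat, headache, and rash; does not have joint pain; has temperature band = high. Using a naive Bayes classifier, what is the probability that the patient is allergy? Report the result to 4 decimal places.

0.5709

influenza: 0.15 × 0.15 × 0.05 × 0.65 × (1−0.85) × 0.65 = 0.000071296875
allergy: 0.15 × 0.65 × 0.3 × 0.5 × (1−0.25) × 0.9 = 0.009871875
common cold: 0.7 × 0.75 × 0.1 × 0.8 × (1−0.5) × 0.35 = 0.00735
P(allergy | x) = 0.009871875 / 0.017293171875 ≈ 0.5709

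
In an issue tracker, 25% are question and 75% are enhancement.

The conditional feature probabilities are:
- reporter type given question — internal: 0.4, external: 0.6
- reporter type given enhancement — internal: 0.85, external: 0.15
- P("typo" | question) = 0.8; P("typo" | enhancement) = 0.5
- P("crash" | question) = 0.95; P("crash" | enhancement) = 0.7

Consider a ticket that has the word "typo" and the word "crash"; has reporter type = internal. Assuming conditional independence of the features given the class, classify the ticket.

enhancement

question: 0.25 × 0.4 × 0.8 × 0.95 = 0.076
enhancement: 0.75 × 0.85 × 0.5 × 0.7 = 0.223125
Highest score → enhancement.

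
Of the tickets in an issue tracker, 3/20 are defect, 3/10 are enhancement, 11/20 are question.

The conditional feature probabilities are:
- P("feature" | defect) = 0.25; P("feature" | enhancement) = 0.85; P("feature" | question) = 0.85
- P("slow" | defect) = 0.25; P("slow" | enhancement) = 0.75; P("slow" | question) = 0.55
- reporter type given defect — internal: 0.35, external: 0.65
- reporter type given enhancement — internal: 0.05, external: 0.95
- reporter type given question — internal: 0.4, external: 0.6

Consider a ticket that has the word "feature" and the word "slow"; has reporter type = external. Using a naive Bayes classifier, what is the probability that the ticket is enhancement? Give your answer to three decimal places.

defect: 0.15 × 0.25 × 0.25 × 0.65 = 0.00609375
enhancement: 0.3 × 0.85 × 0.75 × 0.95 = 0.1816875
question: 0.55 × 0.85 × 0.55 × 0.6 = 0.154275
P(enhancement | x) = 0.1816875 / 0.34205625 ≈ 0.531

0.531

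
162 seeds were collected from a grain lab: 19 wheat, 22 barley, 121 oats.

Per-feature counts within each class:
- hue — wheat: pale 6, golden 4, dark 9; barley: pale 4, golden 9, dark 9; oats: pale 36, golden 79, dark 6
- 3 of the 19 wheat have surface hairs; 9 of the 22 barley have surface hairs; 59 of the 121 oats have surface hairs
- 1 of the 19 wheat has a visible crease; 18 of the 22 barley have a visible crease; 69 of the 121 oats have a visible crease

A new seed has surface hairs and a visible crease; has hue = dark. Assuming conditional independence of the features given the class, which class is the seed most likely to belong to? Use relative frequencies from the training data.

wheat: (19/162) × (9/19) × (3/19) × (1/19) ≈ 0.000461681
barley: (22/162) × (9/22) × (9/22) × (18/22) ≈ 0.018595
oats: (121/162) × (6/121) × (59/121) × (69/121) ≈ 0.0102983
Highest score → barley.

barley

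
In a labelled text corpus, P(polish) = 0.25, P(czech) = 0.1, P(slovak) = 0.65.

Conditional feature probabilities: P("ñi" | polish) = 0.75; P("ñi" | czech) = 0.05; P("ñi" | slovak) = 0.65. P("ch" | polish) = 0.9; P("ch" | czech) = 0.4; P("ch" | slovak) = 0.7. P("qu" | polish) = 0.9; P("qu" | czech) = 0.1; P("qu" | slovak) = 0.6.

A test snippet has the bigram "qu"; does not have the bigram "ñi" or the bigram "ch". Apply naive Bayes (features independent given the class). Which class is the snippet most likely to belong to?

polish: 0.25 × (1−0.75) × (1−0.9) × 0.9 = 0.005625
czech: 0.1 × (1−0.05) × (1−0.4) × 0.1 = 0.0057
slovak: 0.65 × (1−0.65) × (1−0.7) × 0.6 = 0.04095
Highest score → slovak.

slovak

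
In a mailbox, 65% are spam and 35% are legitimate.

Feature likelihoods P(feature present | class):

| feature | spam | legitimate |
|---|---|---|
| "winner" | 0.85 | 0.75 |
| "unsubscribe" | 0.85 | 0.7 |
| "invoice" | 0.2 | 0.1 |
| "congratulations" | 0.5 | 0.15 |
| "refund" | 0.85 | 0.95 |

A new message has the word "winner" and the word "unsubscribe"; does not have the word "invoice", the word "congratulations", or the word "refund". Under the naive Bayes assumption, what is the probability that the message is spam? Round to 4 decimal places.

0.8004

spam: 0.65 × 0.85 × 0.85 × (1−0.2) × (1−0.5) × (1−0.85) = 0.0281775
legitimate: 0.35 × 0.75 × 0.7 × (1−0.1) × (1−0.15) × (1−0.95) = 0.0070284375
P(spam | x) = 0.0281775 / 0.0352059375 ≈ 0.8004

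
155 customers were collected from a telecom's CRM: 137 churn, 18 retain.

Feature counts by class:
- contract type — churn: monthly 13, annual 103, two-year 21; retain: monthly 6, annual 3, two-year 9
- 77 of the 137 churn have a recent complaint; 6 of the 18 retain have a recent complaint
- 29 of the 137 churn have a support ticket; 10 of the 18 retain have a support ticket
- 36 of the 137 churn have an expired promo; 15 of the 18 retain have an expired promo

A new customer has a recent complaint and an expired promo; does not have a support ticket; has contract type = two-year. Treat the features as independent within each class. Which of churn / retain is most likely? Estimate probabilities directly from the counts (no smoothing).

churn: (137/155) × (21/137) × (77/137) × (108/137) × (36/137) ≈ 0.015774
retain: (18/155) × (9/18) × (6/18) × (8/18) × (15/18) ≈ 0.00716846
Highest score → churn.

churn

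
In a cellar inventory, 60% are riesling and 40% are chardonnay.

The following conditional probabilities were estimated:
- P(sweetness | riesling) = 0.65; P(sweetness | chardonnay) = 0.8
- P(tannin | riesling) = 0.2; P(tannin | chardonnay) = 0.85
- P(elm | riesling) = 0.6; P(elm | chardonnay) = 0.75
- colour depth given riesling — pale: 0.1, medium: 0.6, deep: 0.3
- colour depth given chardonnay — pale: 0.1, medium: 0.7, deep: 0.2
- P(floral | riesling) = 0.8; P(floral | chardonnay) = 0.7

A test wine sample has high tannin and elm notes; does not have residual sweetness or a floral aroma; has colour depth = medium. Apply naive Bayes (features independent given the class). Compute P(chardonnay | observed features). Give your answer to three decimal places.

riesling: 0.6 × (1−0.65) × 0.2 × 0.6 × 0.6 × (1−0.8) = 0.003024
chardonnay: 0.4 × (1−0.8) × 0.85 × 0.75 × 0.7 × (1−0.7) = 0.01071
P(chardonnay | x) = 0.01071 / 0.013734 ≈ 0.780

0.780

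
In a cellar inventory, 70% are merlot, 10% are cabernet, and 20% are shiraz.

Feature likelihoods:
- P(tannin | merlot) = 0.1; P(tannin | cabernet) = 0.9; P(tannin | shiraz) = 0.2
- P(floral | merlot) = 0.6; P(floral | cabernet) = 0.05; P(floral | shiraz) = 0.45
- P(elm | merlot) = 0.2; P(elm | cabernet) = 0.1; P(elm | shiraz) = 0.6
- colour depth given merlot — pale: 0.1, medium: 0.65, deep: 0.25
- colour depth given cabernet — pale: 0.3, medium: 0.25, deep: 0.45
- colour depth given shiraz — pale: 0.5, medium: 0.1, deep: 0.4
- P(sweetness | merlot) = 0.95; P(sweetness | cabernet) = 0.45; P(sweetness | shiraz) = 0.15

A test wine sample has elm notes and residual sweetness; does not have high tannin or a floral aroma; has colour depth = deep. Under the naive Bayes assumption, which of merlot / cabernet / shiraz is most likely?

merlot

merlot: 0.7 × (1−0.1) × (1−0.6) × 0.2 × 0.25 × 0.95 = 0.01197
cabernet: 0.1 × (1−0.9) × (1−0.05) × 0.1 × 0.45 × 0.45 = 0.000192375
shiraz: 0.2 × (1−0.2) × (1−0.45) × 0.6 × 0.4 × 0.15 = 0.003168
Highest score → merlot.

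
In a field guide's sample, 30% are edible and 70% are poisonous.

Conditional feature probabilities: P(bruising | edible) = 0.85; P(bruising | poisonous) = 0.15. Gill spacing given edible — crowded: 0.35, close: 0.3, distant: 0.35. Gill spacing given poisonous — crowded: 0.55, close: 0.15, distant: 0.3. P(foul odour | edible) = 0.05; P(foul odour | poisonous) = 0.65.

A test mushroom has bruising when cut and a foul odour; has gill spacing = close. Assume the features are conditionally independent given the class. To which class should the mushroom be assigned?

edible: 0.3 × 0.85 × 0.3 × 0.05 = 0.003825
poisonous: 0.7 × 0.15 × 0.15 × 0.65 = 0.0102375
Highest score → poisonous.

poisonous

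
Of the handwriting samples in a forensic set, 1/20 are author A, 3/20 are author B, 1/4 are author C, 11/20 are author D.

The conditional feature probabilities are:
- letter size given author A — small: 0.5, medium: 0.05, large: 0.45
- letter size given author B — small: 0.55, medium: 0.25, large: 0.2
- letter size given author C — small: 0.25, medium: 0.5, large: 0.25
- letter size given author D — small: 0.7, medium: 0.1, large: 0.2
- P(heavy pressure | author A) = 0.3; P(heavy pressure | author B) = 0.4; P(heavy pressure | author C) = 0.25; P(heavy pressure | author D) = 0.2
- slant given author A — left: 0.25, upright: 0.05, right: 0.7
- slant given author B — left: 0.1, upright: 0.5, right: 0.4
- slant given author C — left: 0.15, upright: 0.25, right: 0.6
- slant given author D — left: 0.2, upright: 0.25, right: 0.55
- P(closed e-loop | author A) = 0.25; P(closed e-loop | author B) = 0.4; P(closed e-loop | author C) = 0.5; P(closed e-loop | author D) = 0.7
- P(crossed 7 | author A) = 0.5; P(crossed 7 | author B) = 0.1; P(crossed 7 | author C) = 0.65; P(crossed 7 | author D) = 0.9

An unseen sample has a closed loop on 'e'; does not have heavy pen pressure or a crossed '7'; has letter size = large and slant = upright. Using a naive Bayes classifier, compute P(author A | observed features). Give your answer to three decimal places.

author A: 0.05 × 0.45 × (1−0.3) × 0.05 × 0.25 × (1−0.5) = 0.0000984375
author B: 0.15 × 0.2 × (1−0.4) × 0.5 × 0.4 × (1−0.1) = 0.00324
author C: 0.25 × 0.25 × (1−0.25) × 0.25 × 0.5 × (1−0.65) = 0.00205078125
author D: 0.55 × 0.2 × (1−0.2) × 0.25 × 0.7 × (1−0.9) = 0.00154
P(author A | x) = 0.0000984375 / 0.00692921875 ≈ 0.014

0.014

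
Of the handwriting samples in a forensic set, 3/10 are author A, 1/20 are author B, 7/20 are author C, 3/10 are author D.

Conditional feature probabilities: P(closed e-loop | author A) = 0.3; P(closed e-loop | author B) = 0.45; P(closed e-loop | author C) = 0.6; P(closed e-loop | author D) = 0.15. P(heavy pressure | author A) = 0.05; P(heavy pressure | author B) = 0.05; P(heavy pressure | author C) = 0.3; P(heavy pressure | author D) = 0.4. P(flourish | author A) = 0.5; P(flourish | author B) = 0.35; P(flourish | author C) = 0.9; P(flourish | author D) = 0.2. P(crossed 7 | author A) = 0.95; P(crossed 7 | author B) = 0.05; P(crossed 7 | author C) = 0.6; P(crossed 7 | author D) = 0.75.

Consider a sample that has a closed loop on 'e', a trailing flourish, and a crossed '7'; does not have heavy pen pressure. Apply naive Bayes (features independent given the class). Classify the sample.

author A: 0.3 × 0.3 × (1−0.05) × 0.5 × 0.95 = 0.0406125
author B: 0.05 × 0.45 × (1−0.05) × 0.35 × 0.05 = 0.0003740625
author C: 0.35 × 0.6 × (1−0.3) × 0.9 × 0.6 = 0.07938
author D: 0.3 × 0.15 × (1−0.4) × 0.2 × 0.75 = 0.00405
Highest score → author C.

author C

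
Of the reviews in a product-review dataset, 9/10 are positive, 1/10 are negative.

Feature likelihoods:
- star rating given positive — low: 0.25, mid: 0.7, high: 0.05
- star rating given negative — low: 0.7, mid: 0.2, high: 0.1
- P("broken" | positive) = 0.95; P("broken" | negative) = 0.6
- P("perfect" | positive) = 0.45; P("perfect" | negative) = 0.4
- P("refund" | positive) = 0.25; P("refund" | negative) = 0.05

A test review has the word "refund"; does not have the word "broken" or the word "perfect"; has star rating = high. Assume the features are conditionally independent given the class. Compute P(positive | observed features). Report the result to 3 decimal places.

0.721

positive: 0.9 × 0.05 × (1−0.95) × (1−0.45) × 0.25 = 0.000309375
negative: 0.1 × 0.1 × (1−0.6) × (1−0.4) × 0.05 = 0.00012
P(positive | x) = 0.000309375 / 0.000429375 ≈ 0.721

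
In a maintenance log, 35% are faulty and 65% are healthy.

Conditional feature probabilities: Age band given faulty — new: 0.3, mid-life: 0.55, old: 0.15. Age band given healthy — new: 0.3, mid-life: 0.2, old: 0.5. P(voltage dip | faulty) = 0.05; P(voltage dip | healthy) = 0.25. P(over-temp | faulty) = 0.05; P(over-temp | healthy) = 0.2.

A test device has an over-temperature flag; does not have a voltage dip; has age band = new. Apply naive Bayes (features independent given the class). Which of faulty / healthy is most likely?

healthy

faulty: 0.35 × 0.3 × (1−0.05) × 0.05 = 0.0049875
healthy: 0.65 × 0.3 × (1−0.25) × 0.2 = 0.02925
Highest score → healthy.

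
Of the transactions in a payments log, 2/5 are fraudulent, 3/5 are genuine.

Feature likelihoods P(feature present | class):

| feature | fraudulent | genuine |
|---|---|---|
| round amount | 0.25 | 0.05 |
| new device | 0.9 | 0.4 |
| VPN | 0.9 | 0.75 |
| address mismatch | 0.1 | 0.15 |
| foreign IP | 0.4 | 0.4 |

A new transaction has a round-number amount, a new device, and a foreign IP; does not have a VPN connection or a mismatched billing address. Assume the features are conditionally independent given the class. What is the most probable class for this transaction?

fraudulent: 0.4 × 0.25 × 0.9 × (1−0.9) × (1−0.1) × 0.4 = 0.00324
genuine: 0.6 × 0.05 × 0.4 × (1−0.75) × (1−0.15) × 0.4 = 0.00102
Highest score → fraudulent.

fraudulent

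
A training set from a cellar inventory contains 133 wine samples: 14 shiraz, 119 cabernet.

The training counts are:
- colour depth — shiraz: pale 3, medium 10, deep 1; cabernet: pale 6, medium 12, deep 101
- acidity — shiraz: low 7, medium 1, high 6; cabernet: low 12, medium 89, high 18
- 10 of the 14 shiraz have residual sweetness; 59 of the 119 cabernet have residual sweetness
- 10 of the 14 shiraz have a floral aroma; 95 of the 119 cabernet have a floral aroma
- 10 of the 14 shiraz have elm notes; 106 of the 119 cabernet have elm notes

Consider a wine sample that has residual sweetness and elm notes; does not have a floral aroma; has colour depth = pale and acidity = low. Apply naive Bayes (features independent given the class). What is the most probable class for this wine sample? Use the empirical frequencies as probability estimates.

shiraz: (14/133) × (3/14) × (7/14) × (10/14) × (4/14) × (10/14) ≈ 0.00164405
cabernet: (119/133) × (6/119) × (12/119) × (59/119) × (24/119) × (106/119) ≈ 0.000405193
Highest score → shiraz.

shiraz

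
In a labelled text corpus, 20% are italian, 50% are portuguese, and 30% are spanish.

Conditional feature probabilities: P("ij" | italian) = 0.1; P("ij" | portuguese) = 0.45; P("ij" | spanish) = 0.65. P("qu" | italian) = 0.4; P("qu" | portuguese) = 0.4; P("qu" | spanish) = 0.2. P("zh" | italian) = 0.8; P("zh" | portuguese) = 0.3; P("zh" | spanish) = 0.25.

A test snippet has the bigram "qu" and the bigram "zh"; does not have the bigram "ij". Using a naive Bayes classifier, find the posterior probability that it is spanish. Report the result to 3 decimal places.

0.055

italian: 0.2 × (1−0.1) × 0.4 × 0.8 = 0.0576
portuguese: 0.5 × (1−0.45) × 0.4 × 0.3 = 0.033
spanish: 0.3 × (1−0.65) × 0.2 × 0.25 = 0.00525
P(spanish | x) = 0.00525 / 0.09585 ≈ 0.055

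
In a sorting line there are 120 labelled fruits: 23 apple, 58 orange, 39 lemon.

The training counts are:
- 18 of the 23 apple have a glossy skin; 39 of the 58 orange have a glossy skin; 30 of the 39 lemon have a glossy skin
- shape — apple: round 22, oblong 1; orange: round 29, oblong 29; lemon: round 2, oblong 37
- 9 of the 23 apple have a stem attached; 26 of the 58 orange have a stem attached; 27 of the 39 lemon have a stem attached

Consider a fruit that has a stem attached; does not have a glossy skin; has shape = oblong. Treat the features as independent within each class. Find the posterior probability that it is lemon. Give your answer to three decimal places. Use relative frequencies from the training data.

0.576

apple: (23/120) × (5/23) × (1/23) × (9/23) ≈ 0.000708885
orange: (58/120) × (19/58) × (29/58) × (26/58) ≈ 0.0354885
lemon: (39/120) × (9/39) × (37/39) × (27/39) ≈ 0.0492604
P(lemon | x) = 0.0492604 / 0.085457785 ≈ 0.576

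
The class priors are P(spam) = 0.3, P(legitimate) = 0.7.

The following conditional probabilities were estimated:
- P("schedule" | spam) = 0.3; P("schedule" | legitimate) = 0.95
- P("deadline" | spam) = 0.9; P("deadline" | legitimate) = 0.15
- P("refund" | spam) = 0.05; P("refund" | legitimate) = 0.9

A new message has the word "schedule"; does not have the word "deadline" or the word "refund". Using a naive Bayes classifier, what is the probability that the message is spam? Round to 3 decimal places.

spam: 0.3 × 0.3 × (1−0.9) × (1−0.05) = 0.00855
legitimate: 0.7 × 0.95 × (1−0.15) × (1−0.9) = 0.056525
P(spam | x) = 0.00855 / 0.065075 ≈ 0.131

0.131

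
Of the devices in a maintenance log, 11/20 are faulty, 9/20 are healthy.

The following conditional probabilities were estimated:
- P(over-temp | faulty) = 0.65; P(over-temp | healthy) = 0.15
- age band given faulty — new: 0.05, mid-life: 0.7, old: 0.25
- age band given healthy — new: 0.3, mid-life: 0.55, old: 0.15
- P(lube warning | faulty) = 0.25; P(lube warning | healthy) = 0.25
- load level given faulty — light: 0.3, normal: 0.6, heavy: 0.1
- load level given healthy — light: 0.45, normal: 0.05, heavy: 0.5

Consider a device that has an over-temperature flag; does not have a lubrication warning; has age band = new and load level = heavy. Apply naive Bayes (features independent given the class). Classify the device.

faulty: 0.55 × 0.65 × 0.05 × (1−0.25) × 0.1 = 0.001340625
healthy: 0.45 × 0.15 × 0.3 × (1−0.25) × 0.5 = 0.00759375
Highest score → healthy.

healthy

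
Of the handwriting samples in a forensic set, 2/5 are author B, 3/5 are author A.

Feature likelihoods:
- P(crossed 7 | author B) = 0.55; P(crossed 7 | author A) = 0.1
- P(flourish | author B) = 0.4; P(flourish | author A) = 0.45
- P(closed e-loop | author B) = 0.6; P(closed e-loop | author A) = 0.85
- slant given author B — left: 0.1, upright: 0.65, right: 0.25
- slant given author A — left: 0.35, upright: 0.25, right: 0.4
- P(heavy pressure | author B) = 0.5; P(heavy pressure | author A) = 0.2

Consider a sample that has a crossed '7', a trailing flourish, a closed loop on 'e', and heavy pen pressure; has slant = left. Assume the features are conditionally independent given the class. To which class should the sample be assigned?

author B

author B: 0.4 × 0.55 × 0.4 × 0.6 × 0.1 × 0.5 = 0.00264
author A: 0.6 × 0.1 × 0.45 × 0.85 × 0.35 × 0.2 = 0.0016065
Highest score → author B.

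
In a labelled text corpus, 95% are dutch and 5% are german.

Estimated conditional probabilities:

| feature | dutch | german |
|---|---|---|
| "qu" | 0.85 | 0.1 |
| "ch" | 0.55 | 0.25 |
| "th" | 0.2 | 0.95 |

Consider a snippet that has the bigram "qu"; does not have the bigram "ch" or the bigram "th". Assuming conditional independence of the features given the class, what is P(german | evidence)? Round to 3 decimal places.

dutch: 0.95 × 0.85 × (1−0.55) × (1−0.2) = 0.2907
german: 0.05 × 0.1 × (1−0.25) × (1−0.95) = 0.0001875
P(german | x) = 0.0001875 / 0.2908875 ≈ 0.001

0.001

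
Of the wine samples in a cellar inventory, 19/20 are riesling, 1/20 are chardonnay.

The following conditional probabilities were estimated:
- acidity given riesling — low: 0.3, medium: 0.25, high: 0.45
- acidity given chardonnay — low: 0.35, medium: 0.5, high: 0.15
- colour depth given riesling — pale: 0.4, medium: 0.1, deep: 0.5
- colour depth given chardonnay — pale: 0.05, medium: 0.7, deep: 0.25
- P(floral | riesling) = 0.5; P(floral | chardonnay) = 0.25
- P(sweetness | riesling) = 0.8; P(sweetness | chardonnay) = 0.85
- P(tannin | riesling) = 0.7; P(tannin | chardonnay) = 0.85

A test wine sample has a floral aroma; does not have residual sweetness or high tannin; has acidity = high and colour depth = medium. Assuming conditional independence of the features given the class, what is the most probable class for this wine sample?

riesling: 0.95 × 0.45 × 0.1 × 0.5 × (1−0.8) × (1−0.7) = 0.0012825
chardonnay: 0.05 × 0.15 × 0.7 × 0.25 × (1−0.85) × (1−0.85) = 0.00002953125
Highest score → riesling.

riesling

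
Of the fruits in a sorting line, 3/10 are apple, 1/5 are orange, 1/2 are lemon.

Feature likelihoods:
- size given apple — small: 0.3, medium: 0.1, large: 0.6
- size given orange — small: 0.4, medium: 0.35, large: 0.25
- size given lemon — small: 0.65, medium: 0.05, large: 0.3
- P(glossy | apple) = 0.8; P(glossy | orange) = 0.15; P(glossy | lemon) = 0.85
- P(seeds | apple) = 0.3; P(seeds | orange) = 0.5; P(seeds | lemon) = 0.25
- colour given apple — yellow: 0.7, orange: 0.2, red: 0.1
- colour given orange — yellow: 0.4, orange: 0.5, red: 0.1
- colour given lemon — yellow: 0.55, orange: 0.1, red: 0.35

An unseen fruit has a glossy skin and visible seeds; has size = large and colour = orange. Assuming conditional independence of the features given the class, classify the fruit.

apple

apple: 0.3 × 0.6 × 0.8 × 0.3 × 0.2 = 0.00864
orange: 0.2 × 0.25 × 0.15 × 0.5 × 0.5 = 0.001875
lemon: 0.5 × 0.3 × 0.85 × 0.25 × 0.1 = 0.0031875
Highest score → apple.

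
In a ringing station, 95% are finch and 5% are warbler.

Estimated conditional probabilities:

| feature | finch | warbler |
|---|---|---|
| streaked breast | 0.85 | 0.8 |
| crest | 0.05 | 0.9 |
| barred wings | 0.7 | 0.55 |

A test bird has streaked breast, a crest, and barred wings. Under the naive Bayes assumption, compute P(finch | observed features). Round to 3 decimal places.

0.588

finch: 0.95 × 0.85 × 0.05 × 0.7 = 0.0282625
warbler: 0.05 × 0.8 × 0.9 × 0.55 = 0.0198
P(finch | x) = 0.0282625 / 0.0480625 ≈ 0.588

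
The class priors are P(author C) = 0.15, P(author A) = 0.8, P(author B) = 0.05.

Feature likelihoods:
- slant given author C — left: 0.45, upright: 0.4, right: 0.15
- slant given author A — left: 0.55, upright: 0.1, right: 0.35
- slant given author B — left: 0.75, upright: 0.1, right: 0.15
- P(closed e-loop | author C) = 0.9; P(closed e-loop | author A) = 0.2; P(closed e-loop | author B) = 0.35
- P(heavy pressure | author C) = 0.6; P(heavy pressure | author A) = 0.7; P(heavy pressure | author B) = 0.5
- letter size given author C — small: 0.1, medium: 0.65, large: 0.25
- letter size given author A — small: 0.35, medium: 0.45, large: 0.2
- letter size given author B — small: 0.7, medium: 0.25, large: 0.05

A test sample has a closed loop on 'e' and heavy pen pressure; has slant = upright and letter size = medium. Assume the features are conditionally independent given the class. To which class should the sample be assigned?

author C

author C: 0.15 × 0.4 × 0.9 × 0.6 × 0.65 = 0.02106
author A: 0.8 × 0.1 × 0.2 × 0.7 × 0.45 = 0.00504
author B: 0.05 × 0.1 × 0.35 × 0.5 × 0.25 = 0.00021875
Highest score → author C.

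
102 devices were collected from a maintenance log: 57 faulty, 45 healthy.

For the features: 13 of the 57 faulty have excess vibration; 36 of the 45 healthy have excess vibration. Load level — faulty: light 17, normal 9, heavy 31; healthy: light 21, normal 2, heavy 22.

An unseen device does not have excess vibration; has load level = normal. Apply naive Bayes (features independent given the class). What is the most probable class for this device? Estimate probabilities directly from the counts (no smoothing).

faulty

faulty: (57/102) × (44/57) × (9/57) ≈ 0.0681115
healthy: (45/102) × (9/45) × (2/45) ≈ 0.00392157
Highest score → faulty.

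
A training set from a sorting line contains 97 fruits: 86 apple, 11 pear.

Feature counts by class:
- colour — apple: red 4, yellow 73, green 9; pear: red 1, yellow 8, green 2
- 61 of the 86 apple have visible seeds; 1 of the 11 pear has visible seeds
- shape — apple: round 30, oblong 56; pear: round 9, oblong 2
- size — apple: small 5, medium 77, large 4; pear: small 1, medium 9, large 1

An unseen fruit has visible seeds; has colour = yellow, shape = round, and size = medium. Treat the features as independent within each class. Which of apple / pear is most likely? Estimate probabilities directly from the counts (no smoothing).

apple: (86/97) × (73/86) × (61/86) × (30/86) × (77/86) ≈ 0.166724
pear: (11/97) × (8/11) × (1/11) × (9/11) × (9/11) ≈ 0.00501909
Highest score → apple.

apple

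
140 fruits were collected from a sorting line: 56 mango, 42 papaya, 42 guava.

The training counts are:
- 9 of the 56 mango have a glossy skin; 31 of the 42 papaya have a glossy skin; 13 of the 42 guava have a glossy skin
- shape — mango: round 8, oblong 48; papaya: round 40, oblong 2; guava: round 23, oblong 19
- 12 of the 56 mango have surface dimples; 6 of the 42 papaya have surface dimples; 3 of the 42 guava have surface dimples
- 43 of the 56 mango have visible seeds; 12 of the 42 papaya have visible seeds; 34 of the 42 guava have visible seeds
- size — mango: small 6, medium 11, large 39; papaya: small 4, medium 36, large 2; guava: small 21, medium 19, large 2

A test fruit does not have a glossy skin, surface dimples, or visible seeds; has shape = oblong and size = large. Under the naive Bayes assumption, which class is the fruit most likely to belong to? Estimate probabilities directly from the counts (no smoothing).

mango

mango: (56/140) × (47/56) × (48/56) × (44/56) × (13/56) × (39/56) ≈ 0.0365527
papaya: (42/140) × (11/42) × (2/42) × (36/42) × (30/42) × (2/42) ≈ 0.000109082
guava: (42/140) × (29/42) × (19/42) × (39/42) × (8/42) × (2/42) ≈ 0.000789243
Highest score → mango.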